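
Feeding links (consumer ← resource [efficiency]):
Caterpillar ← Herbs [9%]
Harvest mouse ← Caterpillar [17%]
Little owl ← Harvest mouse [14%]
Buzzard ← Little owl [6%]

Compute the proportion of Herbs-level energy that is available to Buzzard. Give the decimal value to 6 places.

0.000129

Product of link efficiencies: 0.09 × 0.17 × 0.14 × 0.06 = 0.00012852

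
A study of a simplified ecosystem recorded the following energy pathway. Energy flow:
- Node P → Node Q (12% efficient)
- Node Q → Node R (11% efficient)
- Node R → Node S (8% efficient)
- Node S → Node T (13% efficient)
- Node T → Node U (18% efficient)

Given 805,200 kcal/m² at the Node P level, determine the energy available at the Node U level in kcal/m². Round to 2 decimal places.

Node Q: 805200 × 0.12 = 96624 kcal/m²
Node R: 96624 × 0.11 = 10628.64 kcal/m²
Node S: 10628.64 × 0.08 = 850.2912 kcal/m²
Node T: 850.2912 × 0.13 = 110.537856 kcal/m²
Node U: 110.537856 × 0.18 = 19.89681408 kcal/m²

19.90 kcal/m²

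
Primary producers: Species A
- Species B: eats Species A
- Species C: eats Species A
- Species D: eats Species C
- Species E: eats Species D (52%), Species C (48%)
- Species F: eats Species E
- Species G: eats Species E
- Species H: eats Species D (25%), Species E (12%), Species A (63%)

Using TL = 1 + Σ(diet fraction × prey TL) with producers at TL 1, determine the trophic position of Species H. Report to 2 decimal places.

2.80

Species B: 1 + 1 = 2
Species C: 1 + 1 = 2
Species D: 1 + 2 = 3
Species E: 1 + (0.52×3 + 0.48×2) = 3.52
Species F: 1 + 3.52 = 4.52
Species G: 1 + 3.52 = 4.52
Species H: 1 + (0.25×3 + 0.12×3.52 + 0.63×1) = 2.8024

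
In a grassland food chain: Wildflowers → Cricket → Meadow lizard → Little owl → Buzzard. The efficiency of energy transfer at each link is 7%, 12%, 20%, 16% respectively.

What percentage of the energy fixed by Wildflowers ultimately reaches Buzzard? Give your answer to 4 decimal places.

0.0269%

Product of link efficiencies: 0.07 × 0.12 × 0.2 × 0.16 = 0.0002688
As a percentage: 0.0002688 × 100 = 0.0269%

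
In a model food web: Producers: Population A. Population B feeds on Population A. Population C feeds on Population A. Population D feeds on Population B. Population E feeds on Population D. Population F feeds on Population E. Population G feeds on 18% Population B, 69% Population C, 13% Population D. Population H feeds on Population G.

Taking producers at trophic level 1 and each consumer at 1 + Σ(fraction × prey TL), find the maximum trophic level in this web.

Population B: 1 + 1 = 2
Population C: 1 + 1 = 2
Population D: 1 + 2 = 3
Population E: 1 + 3 = 4
Population F: 1 + 4 = 5
Population G: 1 + (0.18×2 + 0.69×2 + 0.13×3) = 3.13
Population H: 1 + 3.13 = 4.13

5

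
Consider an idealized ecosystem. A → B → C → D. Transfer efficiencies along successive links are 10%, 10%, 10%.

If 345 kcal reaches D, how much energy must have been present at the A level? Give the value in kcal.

Cumulative transfer efficiency: 0.1 × 0.1 × 0.1 = 0.001
A energy = 345 / 0.001 = 345000 kcal

345000 kcal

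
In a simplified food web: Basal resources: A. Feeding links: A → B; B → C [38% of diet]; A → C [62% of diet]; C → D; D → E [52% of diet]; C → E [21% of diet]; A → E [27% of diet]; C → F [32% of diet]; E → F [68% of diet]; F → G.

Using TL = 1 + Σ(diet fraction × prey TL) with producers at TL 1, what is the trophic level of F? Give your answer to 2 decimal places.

4.16

B: 1 + 1 = 2
C: 1 + (0.38×2 + 0.62×1) = 2.38
D: 1 + 2.38 = 3.38
E: 1 + (0.52×3.38 + 0.21×2.38 + 0.27×1) = 3.5274
F: 1 + (0.32×2.38 + 0.68×3.5274) = 4.160232
G: 1 + 4.160232 = 5.160232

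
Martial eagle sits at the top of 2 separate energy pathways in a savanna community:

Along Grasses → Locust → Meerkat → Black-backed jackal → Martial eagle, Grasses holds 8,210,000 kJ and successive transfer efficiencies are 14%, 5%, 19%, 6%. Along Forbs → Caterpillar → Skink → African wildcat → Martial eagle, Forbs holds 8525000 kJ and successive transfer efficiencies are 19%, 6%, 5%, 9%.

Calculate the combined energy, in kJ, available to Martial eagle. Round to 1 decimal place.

Via Grasses: 8210000 × 0.14 × 0.05 × 0.19 × 0.06 = 655.158 kJ
Via Forbs: 8525000 × 0.19 × 0.06 × 0.05 × 0.09 = 437.3325 kJ
Total at Martial eagle: 655.158 + 437.3325 = 1092.4905 kJ

1092.5 kJ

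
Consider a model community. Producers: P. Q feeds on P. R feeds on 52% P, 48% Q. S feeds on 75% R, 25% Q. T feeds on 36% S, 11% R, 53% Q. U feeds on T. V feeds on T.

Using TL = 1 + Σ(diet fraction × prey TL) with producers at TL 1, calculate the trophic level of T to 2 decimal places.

Q: 1 + 1 = 2
R: 1 + (0.52×1 + 0.48×2) = 2.48
S: 1 + (0.75×2.48 + 0.25×2) = 3.36
T: 1 + (0.36×3.36 + 0.11×2.48 + 0.53×2) = 3.5424
U: 1 + 3.5424 = 4.5424
V: 1 + 3.5424 = 4.5424

3.54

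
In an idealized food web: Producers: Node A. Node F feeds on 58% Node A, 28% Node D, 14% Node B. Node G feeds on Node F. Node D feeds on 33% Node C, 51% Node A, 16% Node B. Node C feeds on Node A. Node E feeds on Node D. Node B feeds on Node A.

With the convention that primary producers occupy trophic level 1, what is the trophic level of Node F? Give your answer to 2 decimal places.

Node B: 1 + 1 = 2
Node C: 1 + 1 = 2
Node D: 1 + (0.33×2 + 0.51×1 + 0.16×2) = 2.49
Node E: 1 + 2.49 = 3.49
Node F: 1 + (0.58×1 + 0.28×2.49 + 0.14×2) = 2.5572
Node G: 1 + 2.5572 = 3.5572

2.56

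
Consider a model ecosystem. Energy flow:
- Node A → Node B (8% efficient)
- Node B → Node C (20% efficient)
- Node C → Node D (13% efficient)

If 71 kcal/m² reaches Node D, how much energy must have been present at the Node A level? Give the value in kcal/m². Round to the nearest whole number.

Cumulative transfer efficiency: 0.08 × 0.2 × 0.13 = 0.00208
Node A energy = 71 / 0.00208 = 34135 kcal/m²

34135 kcal/m²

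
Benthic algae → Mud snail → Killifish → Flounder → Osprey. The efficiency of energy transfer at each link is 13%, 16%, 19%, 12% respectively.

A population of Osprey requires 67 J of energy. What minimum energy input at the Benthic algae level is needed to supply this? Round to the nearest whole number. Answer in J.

141279 J

Cumulative transfer efficiency: 0.13 × 0.16 × 0.19 × 0.12 = 0.00047424
Benthic algae energy = 67 / 0.00047424 = 141279 J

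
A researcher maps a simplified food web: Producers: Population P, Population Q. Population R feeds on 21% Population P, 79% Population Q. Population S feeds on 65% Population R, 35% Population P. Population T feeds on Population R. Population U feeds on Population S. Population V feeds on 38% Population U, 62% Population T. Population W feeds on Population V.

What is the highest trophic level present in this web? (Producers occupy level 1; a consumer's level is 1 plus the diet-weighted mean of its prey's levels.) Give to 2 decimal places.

5.25

Population R: 1 + (0.21×1 + 0.79×1) = 2
Population S: 1 + (0.65×2 + 0.35×1) = 2.65
Population T: 1 + 2 = 3
Population U: 1 + 2.65 = 3.65
Population V: 1 + (0.38×3.65 + 0.62×3) = 4.247
Population W: 1 + 4.247 = 5.247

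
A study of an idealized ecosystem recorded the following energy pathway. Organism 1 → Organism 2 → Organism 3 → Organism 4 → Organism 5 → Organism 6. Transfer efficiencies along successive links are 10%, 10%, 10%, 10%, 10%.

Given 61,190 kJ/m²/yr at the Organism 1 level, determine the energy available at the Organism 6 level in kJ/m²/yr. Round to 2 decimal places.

0.61 kJ/m²/yr

Organism 2: 61190 × 0.1 = 6119 kJ/m²/yr
Organism 3: 6119 × 0.1 = 611.9 kJ/m²/yr
Organism 4: 611.9 × 0.1 = 61.19 kJ/m²/yr
Organism 5: 61.19 × 0.1 = 6.119 kJ/m²/yr
Organism 6: 6.119 × 0.1 = 0.6119 kJ/m²/yr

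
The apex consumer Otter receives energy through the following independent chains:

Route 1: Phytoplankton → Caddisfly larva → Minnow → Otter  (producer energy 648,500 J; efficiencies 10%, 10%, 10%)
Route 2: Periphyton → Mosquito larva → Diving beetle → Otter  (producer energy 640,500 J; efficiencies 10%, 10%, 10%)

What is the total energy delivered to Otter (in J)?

Route 1: 648500 × 0.1 × 0.1 × 0.1 = 648.5 J
Route 2: 640500 × 0.1 × 0.1 × 0.1 = 640.5 J
Total at Otter: 648.5 + 640.5 = 1289 J

1289 J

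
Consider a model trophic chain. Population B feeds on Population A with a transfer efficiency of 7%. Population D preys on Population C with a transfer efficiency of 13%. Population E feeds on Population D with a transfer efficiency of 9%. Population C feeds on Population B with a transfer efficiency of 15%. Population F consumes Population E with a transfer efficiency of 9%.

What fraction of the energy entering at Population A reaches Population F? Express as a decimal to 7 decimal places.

Product of link efficiencies: 0.07 × 0.15 × 0.13 × 0.09 × 0.09 = 0.0000110565

0.0000111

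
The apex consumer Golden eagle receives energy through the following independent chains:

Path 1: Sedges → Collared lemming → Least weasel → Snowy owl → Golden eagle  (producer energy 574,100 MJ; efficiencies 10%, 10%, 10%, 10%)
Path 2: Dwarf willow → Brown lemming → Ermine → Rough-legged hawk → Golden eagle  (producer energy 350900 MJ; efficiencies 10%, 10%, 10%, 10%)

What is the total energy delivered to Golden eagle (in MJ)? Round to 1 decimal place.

92.5 MJ

Path 1: 574100 × 0.1 × 0.1 × 0.1 × 0.1 = 57.41 MJ
Path 2: 350900 × 0.1 × 0.1 × 0.1 × 0.1 = 35.09 MJ
Total at Golden eagle: 57.41 + 35.09 = 92.5 MJ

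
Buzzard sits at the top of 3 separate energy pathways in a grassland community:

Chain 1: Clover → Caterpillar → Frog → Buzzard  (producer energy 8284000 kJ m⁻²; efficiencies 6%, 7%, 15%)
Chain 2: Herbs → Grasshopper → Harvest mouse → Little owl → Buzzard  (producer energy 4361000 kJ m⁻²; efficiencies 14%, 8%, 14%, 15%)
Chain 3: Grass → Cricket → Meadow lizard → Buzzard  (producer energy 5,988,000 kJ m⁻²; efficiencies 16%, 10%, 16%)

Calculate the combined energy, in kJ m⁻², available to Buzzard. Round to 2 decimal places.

21573.91 kJ m⁻²

Chain 1: 8284000 × 0.06 × 0.07 × 0.15 = 5218.92 kJ m⁻²
Chain 2: 4361000 × 0.14 × 0.08 × 0.14 × 0.15 = 1025.7072 kJ m⁻²
Chain 3: 5988000 × 0.16 × 0.1 × 0.16 = 15329.28 kJ m⁻²
Total at Buzzard: 5218.92 + 1025.7072 + 15329.28 = 21573.9072 kJ m⁻²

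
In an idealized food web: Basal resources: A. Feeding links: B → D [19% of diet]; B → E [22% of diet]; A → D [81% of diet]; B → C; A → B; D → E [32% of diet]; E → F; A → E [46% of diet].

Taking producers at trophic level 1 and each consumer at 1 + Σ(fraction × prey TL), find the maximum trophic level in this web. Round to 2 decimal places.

3.60

B: 1 + 1 = 2
C: 1 + 2 = 3
D: 1 + (0.81×1 + 0.19×2) = 2.19
E: 1 + (0.46×1 + 0.22×2 + 0.32×2.19) = 2.6008
F: 1 + 2.6008 = 3.6008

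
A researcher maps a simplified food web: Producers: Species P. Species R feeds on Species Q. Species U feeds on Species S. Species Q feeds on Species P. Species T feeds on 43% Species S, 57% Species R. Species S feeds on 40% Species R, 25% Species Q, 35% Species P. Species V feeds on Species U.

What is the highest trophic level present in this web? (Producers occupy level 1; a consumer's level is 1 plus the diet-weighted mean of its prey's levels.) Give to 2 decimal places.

5.05

Species Q: 1 + 1 = 2
Species R: 1 + 2 = 3
Species S: 1 + (0.4×3 + 0.25×2 + 0.35×1) = 3.05
Species T: 1 + (0.43×3.05 + 0.57×3) = 4.0215
Species U: 1 + 3.05 = 4.05
Species V: 1 + 4.05 = 5.05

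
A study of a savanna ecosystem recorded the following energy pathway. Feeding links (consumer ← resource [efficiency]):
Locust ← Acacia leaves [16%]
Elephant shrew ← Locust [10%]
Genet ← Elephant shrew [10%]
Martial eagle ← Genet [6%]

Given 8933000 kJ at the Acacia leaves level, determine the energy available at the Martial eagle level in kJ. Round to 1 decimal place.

857.6 kJ

Locust: 8933000 × 0.16 = 1429280 kJ
Elephant shrew: 1429280 × 0.1 = 142928 kJ
Genet: 142928 × 0.1 = 14292.8 kJ
Martial eagle: 14292.8 × 0.06 = 857.568 kJ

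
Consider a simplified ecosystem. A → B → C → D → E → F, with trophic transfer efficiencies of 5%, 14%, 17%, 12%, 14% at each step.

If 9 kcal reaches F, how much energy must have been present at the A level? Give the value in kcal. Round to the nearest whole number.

Cumulative transfer efficiency: 0.05 × 0.14 × 0.17 × 0.12 × 0.14 = 0.000019992
A energy = 9 / 0.000019992 = 450180 kcal

450180 kcal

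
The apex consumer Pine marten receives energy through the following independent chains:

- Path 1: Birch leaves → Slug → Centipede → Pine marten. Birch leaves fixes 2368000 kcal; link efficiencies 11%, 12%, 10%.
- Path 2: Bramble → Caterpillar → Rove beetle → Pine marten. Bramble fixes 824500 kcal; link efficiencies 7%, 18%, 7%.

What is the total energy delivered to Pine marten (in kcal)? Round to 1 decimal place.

Path 1: 2368000 × 0.11 × 0.12 × 0.1 = 3125.76 kcal
Path 2: 824500 × 0.07 × 0.18 × 0.07 = 727.209 kcal
Total at Pine marten: 3125.76 + 727.209 = 3852.969 kcal

3853.0 kcal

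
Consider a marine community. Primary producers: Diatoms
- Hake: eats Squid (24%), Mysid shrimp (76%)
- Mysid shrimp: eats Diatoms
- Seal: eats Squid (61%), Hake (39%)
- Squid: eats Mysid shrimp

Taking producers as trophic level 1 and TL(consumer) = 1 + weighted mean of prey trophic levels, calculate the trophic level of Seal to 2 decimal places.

Mysid shrimp: 1 + 1 = 2
Squid: 1 + 2 = 3
Hake: 1 + (0.24×3 + 0.76×2) = 3.24
Seal: 1 + (0.61×3 + 0.39×3.24) = 4.0936

4.09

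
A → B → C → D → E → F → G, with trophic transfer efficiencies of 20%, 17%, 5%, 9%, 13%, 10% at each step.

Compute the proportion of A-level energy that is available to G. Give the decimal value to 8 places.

Product of link efficiencies: 0.2 × 0.17 × 0.05 × 0.09 × 0.13 × 0.1 = 0.000001989

0.00000199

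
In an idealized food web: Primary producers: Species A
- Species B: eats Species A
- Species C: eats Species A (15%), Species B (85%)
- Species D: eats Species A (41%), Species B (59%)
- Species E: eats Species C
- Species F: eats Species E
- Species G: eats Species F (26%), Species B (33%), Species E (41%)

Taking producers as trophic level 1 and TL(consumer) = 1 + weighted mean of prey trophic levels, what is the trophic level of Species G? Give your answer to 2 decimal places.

4.50

Species B: 1 + 1 = 2
Species C: 1 + (0.15×1 + 0.85×2) = 2.85
Species D: 1 + (0.41×1 + 0.59×2) = 2.59
Species E: 1 + 2.85 = 3.85
Species F: 1 + 3.85 = 4.85
Species G: 1 + (0.26×4.85 + 0.33×2 + 0.41×3.85) = 4.4995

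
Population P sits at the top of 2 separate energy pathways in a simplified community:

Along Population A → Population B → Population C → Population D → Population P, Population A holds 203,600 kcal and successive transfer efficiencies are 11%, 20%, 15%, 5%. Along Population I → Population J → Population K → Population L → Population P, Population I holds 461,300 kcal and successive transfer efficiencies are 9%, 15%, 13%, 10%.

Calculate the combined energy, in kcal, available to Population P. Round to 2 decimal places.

Via Population A: 203600 × 0.11 × 0.2 × 0.15 × 0.05 = 33.594 kcal
Via Population I: 461300 × 0.09 × 0.15 × 0.13 × 0.1 = 80.95815 kcal
Total at Population P: 33.594 + 80.95815 = 114.55215 kcal

114.55 kcal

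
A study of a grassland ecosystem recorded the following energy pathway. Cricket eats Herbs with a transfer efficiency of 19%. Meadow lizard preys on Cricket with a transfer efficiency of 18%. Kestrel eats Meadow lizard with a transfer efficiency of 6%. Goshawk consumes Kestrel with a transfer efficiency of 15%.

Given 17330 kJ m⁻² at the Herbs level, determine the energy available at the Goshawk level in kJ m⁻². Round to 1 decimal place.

Cricket: 17330 × 0.19 = 3292.7 kJ m⁻²
Meadow lizard: 3292.7 × 0.18 = 592.686 kJ m⁻²
Kestrel: 592.686 × 0.06 = 35.56116 kJ m⁻²
Goshawk: 35.56116 × 0.15 = 5.334174 kJ m⁻²

5.3 kJ m⁻²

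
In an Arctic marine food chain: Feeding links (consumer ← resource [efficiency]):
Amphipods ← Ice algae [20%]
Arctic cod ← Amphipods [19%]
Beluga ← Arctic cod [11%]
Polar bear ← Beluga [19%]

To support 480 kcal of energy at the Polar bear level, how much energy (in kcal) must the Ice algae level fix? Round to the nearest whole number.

Cumulative transfer efficiency: 0.2 × 0.19 × 0.11 × 0.19 = 0.0007942
Ice algae energy = 480 / 0.0007942 = 604382 kcal

604382 kcal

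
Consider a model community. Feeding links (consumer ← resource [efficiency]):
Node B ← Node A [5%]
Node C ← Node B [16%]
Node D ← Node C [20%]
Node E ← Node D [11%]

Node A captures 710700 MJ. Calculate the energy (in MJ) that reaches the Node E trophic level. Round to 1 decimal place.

125.1 MJ

Node B: 710700 × 0.05 = 35535 MJ
Node C: 35535 × 0.16 = 5685.6 MJ
Node D: 5685.6 × 0.2 = 1137.12 MJ
Node E: 1137.12 × 0.11 = 125.0832 MJ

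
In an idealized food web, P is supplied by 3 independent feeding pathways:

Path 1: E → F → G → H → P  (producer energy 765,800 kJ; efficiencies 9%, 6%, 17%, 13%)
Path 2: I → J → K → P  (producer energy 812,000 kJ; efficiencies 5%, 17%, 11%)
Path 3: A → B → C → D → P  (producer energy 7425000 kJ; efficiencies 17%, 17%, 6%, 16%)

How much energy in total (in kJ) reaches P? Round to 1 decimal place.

Path 1: 765800 × 0.09 × 0.06 × 0.17 × 0.13 = 91.390572 kJ
Path 2: 812000 × 0.05 × 0.17 × 0.11 = 759.22 kJ
Path 3: 7425000 × 0.17 × 0.17 × 0.06 × 0.16 = 2059.992 kJ
Total at P: 91.390572 + 759.22 + 2059.992 = 2910.602572 kJ

2910.6 kJ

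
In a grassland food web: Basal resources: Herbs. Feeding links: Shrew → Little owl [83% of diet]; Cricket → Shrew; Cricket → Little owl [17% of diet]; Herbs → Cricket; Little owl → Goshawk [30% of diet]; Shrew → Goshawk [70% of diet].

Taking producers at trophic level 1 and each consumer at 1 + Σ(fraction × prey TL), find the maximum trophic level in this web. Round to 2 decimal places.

4.25

Cricket: 1 + 1 = 2
Shrew: 1 + 2 = 3
Little owl: 1 + (0.17×2 + 0.83×3) = 3.83
Goshawk: 1 + (0.7×3 + 0.3×3.83) = 4.249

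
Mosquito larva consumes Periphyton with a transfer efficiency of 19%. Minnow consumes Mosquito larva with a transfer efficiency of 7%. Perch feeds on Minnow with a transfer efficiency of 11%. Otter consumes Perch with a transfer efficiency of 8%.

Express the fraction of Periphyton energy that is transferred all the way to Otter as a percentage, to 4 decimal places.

0.0117%

Product of link efficiencies: 0.19 × 0.07 × 0.11 × 0.08 = 0.00011704
As a percentage: 0.00011704 × 100 = 0.0117%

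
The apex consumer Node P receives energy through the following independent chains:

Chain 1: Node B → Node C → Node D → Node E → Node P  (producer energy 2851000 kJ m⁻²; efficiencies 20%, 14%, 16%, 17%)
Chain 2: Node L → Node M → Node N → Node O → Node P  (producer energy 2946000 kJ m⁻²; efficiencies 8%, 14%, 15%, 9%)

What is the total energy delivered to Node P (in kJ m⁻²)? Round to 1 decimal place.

Chain 1: 2851000 × 0.2 × 0.14 × 0.16 × 0.17 = 2171.3216 kJ m⁻²
Chain 2: 2946000 × 0.08 × 0.14 × 0.15 × 0.09 = 445.4352 kJ m⁻²
Total at Node P: 2171.3216 + 445.4352 = 2616.7568 kJ m⁻²

2616.8 kJ m⁻²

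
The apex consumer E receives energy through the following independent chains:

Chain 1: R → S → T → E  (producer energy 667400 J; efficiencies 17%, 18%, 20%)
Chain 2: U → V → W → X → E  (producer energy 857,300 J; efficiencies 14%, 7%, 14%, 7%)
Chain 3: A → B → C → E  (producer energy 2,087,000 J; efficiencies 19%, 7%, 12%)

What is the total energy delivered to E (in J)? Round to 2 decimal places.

Chain 1: 667400 × 0.17 × 0.18 × 0.2 = 4084.488 J
Chain 2: 857300 × 0.14 × 0.07 × 0.14 × 0.07 = 82.335092 J
Chain 3: 2087000 × 0.19 × 0.07 × 0.12 = 3330.852 J
Total at E: 4084.488 + 82.335092 + 3330.852 = 7497.675092 J

7497.68 J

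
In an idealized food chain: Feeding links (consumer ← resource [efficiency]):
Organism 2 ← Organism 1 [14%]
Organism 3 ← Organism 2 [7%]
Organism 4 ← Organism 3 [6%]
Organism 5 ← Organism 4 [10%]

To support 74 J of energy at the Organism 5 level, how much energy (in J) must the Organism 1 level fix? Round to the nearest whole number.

Cumulative transfer efficiency: 0.14 × 0.07 × 0.06 × 0.1 = 0.0000588
Organism 1 energy = 74 / 0.0000588 = 1258503 J

1258503 J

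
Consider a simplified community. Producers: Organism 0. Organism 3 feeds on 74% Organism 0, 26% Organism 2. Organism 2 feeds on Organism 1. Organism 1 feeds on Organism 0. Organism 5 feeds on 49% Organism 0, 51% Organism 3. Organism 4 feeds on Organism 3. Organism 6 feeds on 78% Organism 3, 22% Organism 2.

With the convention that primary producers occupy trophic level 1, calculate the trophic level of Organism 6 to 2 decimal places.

Organism 1: 1 + 1 = 2
Organism 2: 1 + 2 = 3
Organism 3: 1 + (0.74×1 + 0.26×3) = 2.52
Organism 4: 1 + 2.52 = 3.52
Organism 5: 1 + (0.49×1 + 0.51×2.52) = 2.7752
Organism 6: 1 + (0.78×2.52 + 0.22×3) = 3.6256

3.63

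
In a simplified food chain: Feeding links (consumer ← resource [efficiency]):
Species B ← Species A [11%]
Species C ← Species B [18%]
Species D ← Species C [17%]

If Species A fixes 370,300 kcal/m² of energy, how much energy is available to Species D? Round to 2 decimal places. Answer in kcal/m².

1246.43 kcal/m²

Species B: 370300 × 0.11 = 40733 kcal/m²
Species C: 40733 × 0.18 = 7331.94 kcal/m²
Species D: 7331.94 × 0.17 = 1246.4298 kcal/m²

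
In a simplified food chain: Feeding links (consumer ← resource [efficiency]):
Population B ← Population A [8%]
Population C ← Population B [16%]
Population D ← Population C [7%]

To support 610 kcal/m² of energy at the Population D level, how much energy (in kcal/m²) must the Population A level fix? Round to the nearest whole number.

680804 kcal/m²

Cumulative transfer efficiency: 0.08 × 0.16 × 0.07 = 0.000896
Population A energy = 610 / 0.000896 = 680804 kcal/m²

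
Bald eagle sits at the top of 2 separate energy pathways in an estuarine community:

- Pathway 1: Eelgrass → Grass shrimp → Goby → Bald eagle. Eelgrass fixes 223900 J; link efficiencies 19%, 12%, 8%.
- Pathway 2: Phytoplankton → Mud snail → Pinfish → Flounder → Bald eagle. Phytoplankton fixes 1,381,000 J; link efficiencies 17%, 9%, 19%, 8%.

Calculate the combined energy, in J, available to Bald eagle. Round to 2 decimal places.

Pathway 1: 223900 × 0.19 × 0.12 × 0.08 = 408.3936 J
Pathway 2: 1381000 × 0.17 × 0.09 × 0.19 × 0.08 = 321.16536 J
Total at Bald eagle: 408.3936 + 321.16536 = 729.55896 J

729.56 J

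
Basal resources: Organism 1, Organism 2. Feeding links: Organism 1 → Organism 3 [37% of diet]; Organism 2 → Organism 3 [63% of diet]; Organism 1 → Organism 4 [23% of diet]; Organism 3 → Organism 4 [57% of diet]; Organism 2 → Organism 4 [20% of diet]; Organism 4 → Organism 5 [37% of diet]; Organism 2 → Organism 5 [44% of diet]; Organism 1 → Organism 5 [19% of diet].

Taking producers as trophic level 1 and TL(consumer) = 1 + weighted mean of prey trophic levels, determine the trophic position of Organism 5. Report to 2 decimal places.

2.58

Organism 3: 1 + (0.37×1 + 0.63×1) = 2
Organism 4: 1 + (0.23×1 + 0.57×2 + 0.2×1) = 2.57
Organism 5: 1 + (0.37×2.57 + 0.44×1 + 0.19×1) = 2.5809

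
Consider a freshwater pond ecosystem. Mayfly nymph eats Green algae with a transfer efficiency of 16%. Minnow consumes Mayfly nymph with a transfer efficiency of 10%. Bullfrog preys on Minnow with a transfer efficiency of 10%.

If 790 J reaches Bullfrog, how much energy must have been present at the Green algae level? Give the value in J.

Cumulative transfer efficiency: 0.16 × 0.1 × 0.1 = 0.0016
Green algae energy = 790 / 0.0016 = 493750 J

493750 J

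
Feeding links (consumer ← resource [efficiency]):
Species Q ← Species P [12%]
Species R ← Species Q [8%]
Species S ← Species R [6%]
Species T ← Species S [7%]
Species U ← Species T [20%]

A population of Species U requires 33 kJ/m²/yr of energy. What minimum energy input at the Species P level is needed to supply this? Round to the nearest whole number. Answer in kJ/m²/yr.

Cumulative transfer efficiency: 0.12 × 0.08 × 0.06 × 0.07 × 0.2 = 0.000008064
Species P energy = 33 / 0.000008064 = 4092262 kJ/m²/yr

4092262 kJ/m²/yr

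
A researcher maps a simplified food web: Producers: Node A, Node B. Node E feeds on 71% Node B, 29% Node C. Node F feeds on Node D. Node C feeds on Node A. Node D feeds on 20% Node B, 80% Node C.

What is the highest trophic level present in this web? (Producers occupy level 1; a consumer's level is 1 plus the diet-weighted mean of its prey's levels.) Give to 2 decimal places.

Node C: 1 + 1 = 2
Node D: 1 + (0.2×1 + 0.8×2) = 2.8
Node E: 1 + (0.71×1 + 0.29×2) = 2.29
Node F: 1 + 2.8 = 3.8

3.80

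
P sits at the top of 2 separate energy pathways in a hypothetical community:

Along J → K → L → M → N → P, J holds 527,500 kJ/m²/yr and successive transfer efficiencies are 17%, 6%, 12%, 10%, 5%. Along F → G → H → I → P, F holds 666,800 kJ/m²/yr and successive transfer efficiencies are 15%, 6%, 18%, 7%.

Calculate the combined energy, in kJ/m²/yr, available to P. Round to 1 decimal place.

78.8 kJ/m²/yr

Via J: 527500 × 0.17 × 0.06 × 0.12 × 0.1 × 0.05 = 3.2283 kJ/m²/yr
Via F: 666800 × 0.15 × 0.06 × 0.18 × 0.07 = 75.61512 kJ/m²/yr
Total at P: 3.2283 + 75.61512 = 78.84342 kJ/m²/yr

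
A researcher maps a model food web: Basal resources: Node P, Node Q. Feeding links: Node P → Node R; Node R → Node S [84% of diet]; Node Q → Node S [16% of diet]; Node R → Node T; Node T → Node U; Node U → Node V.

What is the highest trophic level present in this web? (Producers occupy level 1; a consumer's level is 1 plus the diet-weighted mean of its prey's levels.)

5

Node R: 1 + 1 = 2
Node S: 1 + (0.84×2 + 0.16×1) = 2.84
Node T: 1 + 2 = 3
Node U: 1 + 3 = 4
Node V: 1 + 4 = 5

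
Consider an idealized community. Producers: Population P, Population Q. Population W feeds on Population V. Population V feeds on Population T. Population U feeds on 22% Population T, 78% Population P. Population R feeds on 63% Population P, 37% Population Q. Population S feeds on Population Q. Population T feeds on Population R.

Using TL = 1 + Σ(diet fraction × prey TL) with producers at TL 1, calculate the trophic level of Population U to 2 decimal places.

2.44

Population R: 1 + (0.63×1 + 0.37×1) = 2
Population S: 1 + 1 = 2
Population T: 1 + 2 = 3
Population U: 1 + (0.22×3 + 0.78×1) = 2.44
Population V: 1 + 3 = 4
Population W: 1 + 4 = 5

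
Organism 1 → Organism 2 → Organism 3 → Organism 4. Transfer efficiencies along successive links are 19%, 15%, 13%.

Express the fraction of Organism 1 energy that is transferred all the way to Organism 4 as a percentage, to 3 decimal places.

Product of link efficiencies: 0.19 × 0.15 × 0.13 = 0.003705
As a percentage: 0.003705 × 100 = 0.371%

0.371%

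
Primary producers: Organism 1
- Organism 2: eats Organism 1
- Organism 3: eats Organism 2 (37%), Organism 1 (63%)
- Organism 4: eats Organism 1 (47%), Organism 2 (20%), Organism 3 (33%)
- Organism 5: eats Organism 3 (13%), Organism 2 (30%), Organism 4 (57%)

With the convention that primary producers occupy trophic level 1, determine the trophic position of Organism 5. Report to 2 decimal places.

Organism 2: 1 + 1 = 2
Organism 3: 1 + (0.37×2 + 0.63×1) = 2.37
Organism 4: 1 + (0.47×1 + 0.2×2 + 0.33×2.37) = 2.6521
Organism 5: 1 + (0.13×2.37 + 0.3×2 + 0.57×2.6521) = 3.419797

3.42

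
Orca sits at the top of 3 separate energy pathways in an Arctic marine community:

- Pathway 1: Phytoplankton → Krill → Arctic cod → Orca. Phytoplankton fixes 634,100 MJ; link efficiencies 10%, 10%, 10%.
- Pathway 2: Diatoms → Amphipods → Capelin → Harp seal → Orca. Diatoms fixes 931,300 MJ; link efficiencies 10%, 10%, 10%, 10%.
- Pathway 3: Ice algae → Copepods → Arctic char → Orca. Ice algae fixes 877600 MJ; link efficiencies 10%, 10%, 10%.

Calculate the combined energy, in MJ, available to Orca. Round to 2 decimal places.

Pathway 1: 634100 × 0.1 × 0.1 × 0.1 = 634.1 MJ
Pathway 2: 931300 × 0.1 × 0.1 × 0.1 × 0.1 = 93.13 MJ
Pathway 3: 877600 × 0.1 × 0.1 × 0.1 = 877.6 MJ
Total at Orca: 634.1 + 93.13 + 877.6 = 1604.83 MJ

1604.83 MJ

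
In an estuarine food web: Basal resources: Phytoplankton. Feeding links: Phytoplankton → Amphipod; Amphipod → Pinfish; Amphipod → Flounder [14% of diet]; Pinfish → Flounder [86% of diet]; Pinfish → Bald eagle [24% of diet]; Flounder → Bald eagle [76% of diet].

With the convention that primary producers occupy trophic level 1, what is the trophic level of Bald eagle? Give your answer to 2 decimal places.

Amphipod: 1 + 1 = 2
Pinfish: 1 + 2 = 3
Flounder: 1 + (0.14×2 + 0.86×3) = 3.86
Bald eagle: 1 + (0.24×3 + 0.76×3.86) = 4.6536

4.65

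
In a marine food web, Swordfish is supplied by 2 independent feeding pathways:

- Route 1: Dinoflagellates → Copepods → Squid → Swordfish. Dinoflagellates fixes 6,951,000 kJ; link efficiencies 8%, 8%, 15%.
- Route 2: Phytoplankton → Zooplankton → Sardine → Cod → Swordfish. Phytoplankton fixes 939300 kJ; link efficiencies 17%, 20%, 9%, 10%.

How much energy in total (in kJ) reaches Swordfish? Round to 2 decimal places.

6960.39 kJ

Route 1: 6951000 × 0.08 × 0.08 × 0.15 = 6672.96 kJ
Route 2: 939300 × 0.17 × 0.2 × 0.09 × 0.1 = 287.4258 kJ
Total at Swordfish: 6672.96 + 287.4258 = 6960.3858 kJ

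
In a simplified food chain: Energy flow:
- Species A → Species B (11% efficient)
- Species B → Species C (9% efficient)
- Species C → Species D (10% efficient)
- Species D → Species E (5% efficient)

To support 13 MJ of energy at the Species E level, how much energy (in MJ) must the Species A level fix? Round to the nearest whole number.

262626 MJ

Cumulative transfer efficiency: 0.11 × 0.09 × 0.1 × 0.05 = 0.0000495
Species A energy = 13 / 0.0000495 = 262626 MJ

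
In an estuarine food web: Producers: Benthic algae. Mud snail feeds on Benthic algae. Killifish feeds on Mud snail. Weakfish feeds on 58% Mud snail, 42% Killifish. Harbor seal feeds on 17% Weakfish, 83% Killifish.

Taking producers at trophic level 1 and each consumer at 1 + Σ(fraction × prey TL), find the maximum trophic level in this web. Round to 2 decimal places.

4.07

Mud snail: 1 + 1 = 2
Killifish: 1 + 2 = 3
Weakfish: 1 + (0.58×2 + 0.42×3) = 3.42
Harbor seal: 1 + (0.17×3.42 + 0.83×3) = 4.0714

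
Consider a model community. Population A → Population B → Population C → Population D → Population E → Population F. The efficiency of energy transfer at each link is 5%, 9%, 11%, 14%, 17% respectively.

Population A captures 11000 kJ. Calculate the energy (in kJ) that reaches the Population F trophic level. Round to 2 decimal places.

0.13 kJ

Population B: 11000 × 0.05 = 550 kJ
Population C: 550 × 0.09 = 49.5 kJ
Population D: 49.5 × 0.11 = 5.445 kJ
Population E: 5.445 × 0.14 = 0.7623 kJ
Population F: 0.7623 × 0.17 = 0.129591 kJ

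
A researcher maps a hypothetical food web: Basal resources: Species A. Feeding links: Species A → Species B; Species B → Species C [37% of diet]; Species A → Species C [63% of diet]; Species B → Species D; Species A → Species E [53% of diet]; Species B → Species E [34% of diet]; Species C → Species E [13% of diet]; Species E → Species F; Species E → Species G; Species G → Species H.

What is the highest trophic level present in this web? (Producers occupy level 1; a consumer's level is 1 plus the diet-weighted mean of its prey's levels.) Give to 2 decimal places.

4.52

Species B: 1 + 1 = 2
Species C: 1 + (0.37×2 + 0.63×1) = 2.37
Species D: 1 + 2 = 3
Species E: 1 + (0.53×1 + 0.34×2 + 0.13×2.37) = 2.5181
Species F: 1 + 2.5181 = 3.5181
Species G: 1 + 2.5181 = 3.5181
Species H: 1 + 3.5181 = 4.5181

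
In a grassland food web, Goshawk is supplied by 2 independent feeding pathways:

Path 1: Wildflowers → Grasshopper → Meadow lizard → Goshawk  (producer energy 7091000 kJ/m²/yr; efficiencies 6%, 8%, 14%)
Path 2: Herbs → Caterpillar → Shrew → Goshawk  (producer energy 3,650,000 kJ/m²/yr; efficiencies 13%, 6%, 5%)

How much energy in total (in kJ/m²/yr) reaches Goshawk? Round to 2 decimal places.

Path 1: 7091000 × 0.06 × 0.08 × 0.14 = 4765.152 kJ/m²/yr
Path 2: 3650000 × 0.13 × 0.06 × 0.05 = 1423.5 kJ/m²/yr
Total at Goshawk: 4765.152 + 1423.5 = 6188.652 kJ/m²/yr

6188.65 kJ/m²/yr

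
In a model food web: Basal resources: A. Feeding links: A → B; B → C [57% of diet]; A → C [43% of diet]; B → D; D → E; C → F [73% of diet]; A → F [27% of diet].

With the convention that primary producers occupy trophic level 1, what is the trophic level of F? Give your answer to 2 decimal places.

3.15

B: 1 + 1 = 2
C: 1 + (0.57×2 + 0.43×1) = 2.57
D: 1 + 2 = 3
E: 1 + 3 = 4
F: 1 + (0.73×2.57 + 0.27×1) = 3.1461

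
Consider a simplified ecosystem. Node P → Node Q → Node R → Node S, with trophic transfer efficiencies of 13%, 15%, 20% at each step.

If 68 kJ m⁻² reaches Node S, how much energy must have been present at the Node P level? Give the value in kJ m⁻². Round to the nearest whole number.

Cumulative transfer efficiency: 0.13 × 0.15 × 0.2 = 0.0039
Node P energy = 68 / 0.0039 = 17436 kJ m⁻²

17436 kJ m⁻²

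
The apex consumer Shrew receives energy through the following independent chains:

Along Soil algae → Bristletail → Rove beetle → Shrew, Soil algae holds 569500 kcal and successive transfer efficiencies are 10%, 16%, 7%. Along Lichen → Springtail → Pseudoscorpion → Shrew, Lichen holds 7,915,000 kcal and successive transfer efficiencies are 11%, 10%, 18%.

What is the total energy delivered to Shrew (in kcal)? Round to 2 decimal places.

Via Soil algae: 569500 × 0.1 × 0.16 × 0.07 = 637.84 kcal
Via Lichen: 7915000 × 0.11 × 0.1 × 0.18 = 15671.7 kcal
Total at Shrew: 637.84 + 15671.7 = 16309.54 kcal

16309.54 kcal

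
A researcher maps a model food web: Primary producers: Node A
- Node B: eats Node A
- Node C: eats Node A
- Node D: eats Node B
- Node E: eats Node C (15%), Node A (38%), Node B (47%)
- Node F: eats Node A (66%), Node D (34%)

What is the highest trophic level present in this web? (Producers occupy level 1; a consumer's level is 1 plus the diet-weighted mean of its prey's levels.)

Node B: 1 + 1 = 2
Node C: 1 + 1 = 2
Node D: 1 + 2 = 3
Node E: 1 + (0.15×2 + 0.38×1 + 0.47×2) = 2.62
Node F: 1 + (0.66×1 + 0.34×3) = 2.68

3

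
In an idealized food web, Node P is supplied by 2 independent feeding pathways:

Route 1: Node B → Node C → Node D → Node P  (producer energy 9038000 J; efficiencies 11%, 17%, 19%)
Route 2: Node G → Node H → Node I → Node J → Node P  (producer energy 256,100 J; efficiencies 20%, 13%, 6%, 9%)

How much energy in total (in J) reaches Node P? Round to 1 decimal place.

32148.0 J

Route 1: 9038000 × 0.11 × 0.17 × 0.19 = 32112.014 J
Route 2: 256100 × 0.2 × 0.13 × 0.06 × 0.09 = 35.95644 J
Total at Node P: 32112.014 + 35.95644 = 32147.97044 J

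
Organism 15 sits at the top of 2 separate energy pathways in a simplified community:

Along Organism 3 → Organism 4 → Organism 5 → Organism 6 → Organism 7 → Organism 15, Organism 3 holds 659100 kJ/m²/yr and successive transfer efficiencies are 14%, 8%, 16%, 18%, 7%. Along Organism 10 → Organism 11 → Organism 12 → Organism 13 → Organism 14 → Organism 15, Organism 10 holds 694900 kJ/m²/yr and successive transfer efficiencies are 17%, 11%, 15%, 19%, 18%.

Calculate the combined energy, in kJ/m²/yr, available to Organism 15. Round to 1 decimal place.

Via Organism 3: 659100 × 0.14 × 0.08 × 0.16 × 0.18 × 0.07 = 14.88195072 kJ/m²/yr
Via Organism 10: 694900 × 0.17 × 0.11 × 0.15 × 0.19 × 0.18 = 66.6624519 kJ/m²/yr
Total at Organism 15: 14.88195072 + 66.6624519 = 81.54440262 kJ/m²/yr

81.5 kJ/m²/yr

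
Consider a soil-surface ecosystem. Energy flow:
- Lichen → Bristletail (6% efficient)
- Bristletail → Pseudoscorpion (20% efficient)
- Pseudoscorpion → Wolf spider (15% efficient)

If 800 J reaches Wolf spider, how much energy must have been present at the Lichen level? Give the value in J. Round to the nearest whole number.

Cumulative transfer efficiency: 0.06 × 0.2 × 0.15 = 0.0018
Lichen energy = 800 / 0.0018 = 444444 J

444444 J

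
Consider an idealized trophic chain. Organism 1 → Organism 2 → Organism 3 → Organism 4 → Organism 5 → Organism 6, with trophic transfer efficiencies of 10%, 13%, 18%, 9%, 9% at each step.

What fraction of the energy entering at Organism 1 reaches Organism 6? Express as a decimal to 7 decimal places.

Product of link efficiencies: 0.1 × 0.13 × 0.18 × 0.09 × 0.09 = 0.000018954

0.0000190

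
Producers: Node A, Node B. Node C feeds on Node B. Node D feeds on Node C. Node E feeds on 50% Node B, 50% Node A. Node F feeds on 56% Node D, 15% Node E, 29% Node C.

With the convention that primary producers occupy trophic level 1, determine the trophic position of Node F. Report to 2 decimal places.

3.56

Node C: 1 + 1 = 2
Node D: 1 + 2 = 3
Node E: 1 + (0.5×1 + 0.5×1) = 2
Node F: 1 + (0.56×3 + 0.15×2 + 0.29×2) = 3.56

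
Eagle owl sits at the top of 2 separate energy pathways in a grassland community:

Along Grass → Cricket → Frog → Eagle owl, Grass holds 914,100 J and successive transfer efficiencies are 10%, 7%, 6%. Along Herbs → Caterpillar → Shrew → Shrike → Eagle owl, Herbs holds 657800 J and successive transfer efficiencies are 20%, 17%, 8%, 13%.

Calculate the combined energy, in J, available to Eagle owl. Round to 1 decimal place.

Via Grass: 914100 × 0.1 × 0.07 × 0.06 = 383.922 J
Via Herbs: 657800 × 0.2 × 0.17 × 0.08 × 0.13 = 232.59808 J
Total at Eagle owl: 383.922 + 232.59808 = 616.52008 J

616.5 J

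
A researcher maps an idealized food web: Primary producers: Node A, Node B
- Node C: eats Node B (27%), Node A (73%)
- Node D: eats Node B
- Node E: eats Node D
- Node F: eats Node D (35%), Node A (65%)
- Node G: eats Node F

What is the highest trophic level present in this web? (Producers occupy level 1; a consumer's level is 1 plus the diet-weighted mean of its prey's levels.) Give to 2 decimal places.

Node C: 1 + (0.27×1 + 0.73×1) = 2
Node D: 1 + 1 = 2
Node E: 1 + 2 = 3
Node F: 1 + (0.35×2 + 0.65×1) = 2.35
Node G: 1 + 2.35 = 3.35

3.35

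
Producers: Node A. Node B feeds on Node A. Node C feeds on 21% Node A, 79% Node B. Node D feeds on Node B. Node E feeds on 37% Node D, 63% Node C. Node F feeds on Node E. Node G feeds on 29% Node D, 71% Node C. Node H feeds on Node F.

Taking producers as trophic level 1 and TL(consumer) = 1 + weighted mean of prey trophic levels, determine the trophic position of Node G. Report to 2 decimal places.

3.85

Node B: 1 + 1 = 2
Node C: 1 + (0.21×1 + 0.79×2) = 2.79
Node D: 1 + 2 = 3
Node E: 1 + (0.37×3 + 0.63×2.79) = 3.8677
Node F: 1 + 3.8677 = 4.8677
Node G: 1 + (0.29×3 + 0.71×2.79) = 3.8509
Node H: 1 + 4.8677 = 5.8677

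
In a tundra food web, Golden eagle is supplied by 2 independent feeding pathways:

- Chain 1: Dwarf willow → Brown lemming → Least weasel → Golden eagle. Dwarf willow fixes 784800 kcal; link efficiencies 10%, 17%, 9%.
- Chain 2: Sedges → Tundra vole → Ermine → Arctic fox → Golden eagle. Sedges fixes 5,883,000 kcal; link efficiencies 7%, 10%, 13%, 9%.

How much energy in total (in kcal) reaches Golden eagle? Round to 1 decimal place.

1682.6 kcal

Chain 1: 784800 × 0.1 × 0.17 × 0.09 = 1200.744 kcal
Chain 2: 5883000 × 0.07 × 0.1 × 0.13 × 0.09 = 481.8177 kcal
Total at Golden eagle: 1200.744 + 481.8177 = 1682.5617 kcal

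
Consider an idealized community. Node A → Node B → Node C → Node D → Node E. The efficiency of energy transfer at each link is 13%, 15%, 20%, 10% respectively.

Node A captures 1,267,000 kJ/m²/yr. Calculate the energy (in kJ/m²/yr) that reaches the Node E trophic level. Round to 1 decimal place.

Node B: 1267000 × 0.13 = 164710 kJ/m²/yr
Node C: 164710 × 0.15 = 24706.5 kJ/m²/yr
Node D: 24706.5 × 0.2 = 4941.3 kJ/m²/yr
Node E: 4941.3 × 0.1 = 494.13 kJ/m²/yr

494.1 kJ/m²/yr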